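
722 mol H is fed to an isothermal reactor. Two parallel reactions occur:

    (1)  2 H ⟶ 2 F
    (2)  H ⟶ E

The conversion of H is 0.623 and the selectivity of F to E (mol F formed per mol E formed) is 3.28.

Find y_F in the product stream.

Conversion of H: H consumed = 0.623 × 722 = 449.8 mol = 2ξ₁ + 1ξ₂.
Selectivity: 2ξ₁ / (1ξ₂) = 3.28 → ξ₁ = 1.64 ξ₂.
Substitute: (2·1.64 + 1) ξ₂ = 449.8 → ξ₂ = 105.1 mol, ξ₁ = 172.4 mol.
Outlet amounts (n = n₀ + Σ ν·ξ):
  H: 722 − 2(172.4) − 1(105.1) = 272.2
  F: 0 + 2(172.4) = 344.7
  E: 0 + 1(105.1) = 105.1
Total out = 722 mol; y_F = 344.7 / 722 = 0.4774.

0.477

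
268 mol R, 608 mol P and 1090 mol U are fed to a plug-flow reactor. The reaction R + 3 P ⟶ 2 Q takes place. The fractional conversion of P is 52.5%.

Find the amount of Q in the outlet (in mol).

213 mol

P reacted = 0.525 × 608 = 319.2 mol; ν_P = −3, so ξ = 319.2/3 = 106.4 mol.
Outlet amounts (n = n₀ + ν ξ):
  R: 268 − 1(106.4) = 161.6
  P: 608 − 3(106.4) = 288.8
  Q: 0 + 2(106.4) = 212.8
  U: 1090 (inert)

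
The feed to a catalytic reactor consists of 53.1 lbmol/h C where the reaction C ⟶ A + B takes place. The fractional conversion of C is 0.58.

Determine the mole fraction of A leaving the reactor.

C reacted = 0.58 × 53.1 = 30.8 lbmol/h; ν_C = −1, so ξ = 30.8/1 = 30.8 lbmol/h.
Outlet amounts (n = n₀ + ν ξ):
  C: 53.1 − 1(30.8) = 22.3
  A: 0 + 1(30.8) = 30.8
  B: 0 + 1(30.8) = 30.8
Total out = 83.9 lbmol/h; y_A = 30.8 / 83.9 = 0.3671.

0.367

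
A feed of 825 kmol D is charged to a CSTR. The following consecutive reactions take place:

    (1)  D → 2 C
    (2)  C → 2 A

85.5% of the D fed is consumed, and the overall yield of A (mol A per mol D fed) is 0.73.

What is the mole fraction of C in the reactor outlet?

0.606

Conversion of D: D consumed = 1ξ₁ = 0.855 × 825 → ξ₁ = 705.4 kmol.
Yield of A: 2ξ₂ / 825 = 0.73 → ξ₂ = 301.1 kmol.
Outlet amounts (n = n₀ + Σ ν·ξ):
  D: 825 − 1(705.4) = 119.6
  C: 0 + 2(705.4) − 1(301.1) = 1110
  A: 0 + 2(301.1) = 602.2
Total out = 1832 kmol; y_C = 1110 / 1832 = 0.6059.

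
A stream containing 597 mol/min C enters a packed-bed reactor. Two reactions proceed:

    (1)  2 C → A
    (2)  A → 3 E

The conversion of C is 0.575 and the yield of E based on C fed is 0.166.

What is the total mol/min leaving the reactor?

Conversion of C: C consumed = 2ξ₁ = 0.575 × 597 → ξ₁ = 171.6 mol/min.
Yield of E: 3ξ₂ / 597 = 0.166 → ξ₂ = 33.03 mol/min.
Outlet amounts (n = n₀ + Σ ν·ξ):
  C: 597 − 2(171.6) = 253.7
  A: 0 + 1(171.6) − 1(33.03) = 138.6
  E: 0 + 3(33.03) = 99.1
Total out = 253.7 + 138.6 + 99.1 = 491.4 mol/min.

491 mol/min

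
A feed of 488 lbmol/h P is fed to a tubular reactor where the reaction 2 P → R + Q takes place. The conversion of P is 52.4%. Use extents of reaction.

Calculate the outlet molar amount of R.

P reacted = 0.524 × 488 = 255.7 lbmol/h; ν_P = −2, so ξ = 255.7/2 = 127.9 lbmol/h.
Outlet amounts (n = n₀ + ν ξ):
  P: 488 − 2(127.9) = 232.3
  R: 0 + 1(127.9) = 127.9
  Q: 0 + 1(127.9) = 127.9

128 lbmol/h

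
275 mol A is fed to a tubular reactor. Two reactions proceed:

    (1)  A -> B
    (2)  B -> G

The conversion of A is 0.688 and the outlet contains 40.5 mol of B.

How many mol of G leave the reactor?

149 mol

Conversion of A: A consumed = 1ξ₁ = 0.688 × 275 → ξ₁ = 189.2 mol.
B balance: n_B = 0 + 1ξ₁ − 1ξ₂ = 40.5 → ξ₂ = (1·189.2 − 40.5)/1 = 148.7 mol.
Outlet amounts (n = n₀ + Σ ν·ξ):
  A: 275 − 1(189.2) = 85.8
  B: 0 + 1(189.2) − 1(148.7) = 40.5
  G: 0 + 1(148.7) = 148.7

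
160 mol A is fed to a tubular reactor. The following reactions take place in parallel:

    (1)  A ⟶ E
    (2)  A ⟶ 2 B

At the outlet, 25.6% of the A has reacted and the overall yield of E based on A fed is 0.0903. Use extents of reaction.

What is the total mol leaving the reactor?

Yield of E: 1ξ₁ / 160 = 0.0903 → ξ₁ = 14.45 mol.
Conversion of A: 1ξ₁ + 1ξ₂ = 0.256 × 160 = 40.96 → ξ₂ = 26.51 mol.
Outlet amounts (n = n₀ + Σ ν·ξ):
  A: 160 − 1(14.45) − 1(26.51) = 119
  E: 0 + 1(14.45) = 14.45
  B: 0 + 2(26.51) = 53.02
Total out = 119 + 14.45 + 53.02 = 186.5 mol.

187 mol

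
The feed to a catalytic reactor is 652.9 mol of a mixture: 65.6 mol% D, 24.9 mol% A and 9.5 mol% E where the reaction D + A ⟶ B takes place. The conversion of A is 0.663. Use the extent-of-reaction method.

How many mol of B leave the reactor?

108 mol

A reacted = 0.663 × 162.6 = 107.8 mol; ν_A = −1, so ξ = 107.8/1 = 107.8 mol.
Outlet amounts (n = n₀ + ν ξ):
  D: 428.3 − 1(107.8) = 320.5
  A: 162.6 − 1(107.8) = 54.79
  B: 0 + 1(107.8) = 107.8
  E: 62.03 (inert)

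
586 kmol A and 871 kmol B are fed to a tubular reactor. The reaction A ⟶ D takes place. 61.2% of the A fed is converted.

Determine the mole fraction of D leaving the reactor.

0.246

A reacted = 0.612 × 586 = 358.6 kmol; ν_A = −1, so ξ = 358.6/1 = 358.6 kmol.
Outlet amounts (n = n₀ + ν ξ):
  A: 586 − 1(358.6) = 227.4
  D: 0 + 1(358.6) = 358.6
  B: 871 (inert)
Total out = 1457 kmol; y_D = 358.6 / 1457 = 0.2461.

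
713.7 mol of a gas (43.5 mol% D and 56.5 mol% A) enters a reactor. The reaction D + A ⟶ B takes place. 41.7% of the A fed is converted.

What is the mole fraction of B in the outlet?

A reacted = 0.417 × 403.2 = 168.2 mol; ν_A = −1, so ξ = 168.2/1 = 168.2 mol.
Outlet amounts (n = n₀ + ν ξ):
  D: 310.5 − 1(168.2) = 142.3
  A: 403.2 − 1(168.2) = 235.1
  B: 0 + 1(168.2) = 168.2
Total out = 545.5 mol; y_B = 168.2 / 545.5 = 0.3082.

0.308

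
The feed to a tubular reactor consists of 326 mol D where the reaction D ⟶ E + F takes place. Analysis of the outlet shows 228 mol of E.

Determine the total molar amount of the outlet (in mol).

554 mol

For E: n = n₀ + 1ξ → 228 = 0 + 1ξ, giving ξ = 228 mol.
Outlet amounts (n = n₀ + ν ξ):
  D: 326 − 1(228) = 98
  E: 0 + 1(228) = 228
  F: 0 + 1(228) = 228
Total out = 98 + 228 + 228 = 554 mol.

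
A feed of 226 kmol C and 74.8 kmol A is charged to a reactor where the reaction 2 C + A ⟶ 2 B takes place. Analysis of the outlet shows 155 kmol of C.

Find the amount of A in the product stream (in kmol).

For C: n = n₀ − 2ξ → 155 = 226 − 2ξ, giving ξ = 35.5 kmol.
Outlet amounts (n = n₀ + ν ξ):
  C: 226 − 2(35.5) = 155
  A: 74.8 − 1(35.5) = 39.3
  B: 0 + 2(35.5) = 71

39.3 kmol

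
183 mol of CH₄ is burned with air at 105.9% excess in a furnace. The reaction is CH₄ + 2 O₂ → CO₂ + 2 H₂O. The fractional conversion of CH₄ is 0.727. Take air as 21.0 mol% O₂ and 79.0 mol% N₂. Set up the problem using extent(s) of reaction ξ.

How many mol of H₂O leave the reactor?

Stoichiometric O₂ = 2 × 183 = 366 mol; O₂ fed = 366 × 2.059 = 753.6 mol.
N₂ fed = 753.6 × 79/21 = 2835 mol.
Fuel reacted = 0.727 × 183 → ξ = 133 mol.
Outlet (n = n₀ + ν ξ):
  CH₄: 183 − 1(133) = 49.96
  O₂: 753.6 − 2(133) = 487.5
  N₂: 2835 (inert)
  CO₂: 0 + 1(133) = 133
  H₂O: 0 + 2(133) = 266.1

266 mol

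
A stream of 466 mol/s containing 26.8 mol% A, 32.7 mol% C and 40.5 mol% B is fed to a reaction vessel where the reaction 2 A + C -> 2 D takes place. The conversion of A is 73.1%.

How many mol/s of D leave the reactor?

91.3 mol/s

A reacted = 0.731 × 124.9 = 91.29 mol/s; ν_A = −2, so ξ = 91.29/2 = 45.65 mol/s.
Outlet amounts (n = n₀ + ν ξ):
  A: 124.9 − 2(45.65) = 33.59
  C: 152.4 − 1(45.65) = 106.7
  D: 0 + 2(45.65) = 91.29
  B: 188.7 (inert)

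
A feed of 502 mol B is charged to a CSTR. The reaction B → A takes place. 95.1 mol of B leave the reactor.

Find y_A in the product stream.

0.811

For B: n = n₀ − 1ξ → 95.1 = 502 − 1ξ, giving ξ = 406.9 mol.
Outlet amounts (n = n₀ + ν ξ):
  B: 502 − 1(406.9) = 95.1
  A: 0 + 1(406.9) = 406.9
Total out = 502 mol; y_A = 406.9 / 502 = 0.8106.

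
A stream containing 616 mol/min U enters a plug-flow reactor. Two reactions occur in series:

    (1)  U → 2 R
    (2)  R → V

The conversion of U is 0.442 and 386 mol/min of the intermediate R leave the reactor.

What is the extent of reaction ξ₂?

Conversion of U: U consumed = 1ξ₁ = 0.442 × 616 → ξ₁ = 272.3 mol/min.
R balance: n_R = 0 + 2ξ₁ − 1ξ₂ = 386 → ξ₂ = (2·272.3 − 386)/1 = 158.5 mol/min.
Outlet amounts (n = n₀ + Σ ν·ξ):
  U: 616 − 1(272.3) = 343.7
  R: 0 + 2(272.3) − 1(158.5) = 386
  V: 0 + 1(158.5) = 158.5

ξ₂ = 159 mol/min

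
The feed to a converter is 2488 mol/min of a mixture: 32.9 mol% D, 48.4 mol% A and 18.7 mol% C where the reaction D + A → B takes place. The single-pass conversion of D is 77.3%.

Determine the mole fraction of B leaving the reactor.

D reacted = 0.773 × 818.6 = 632.7 mol/min; ν_D = −1, so ξ = 632.7/1 = 632.7 mol/min.
Outlet amounts (n = n₀ + ν ξ):
  D: 818.6 − 1(632.7) = 185.8
  A: 1204 − 1(632.7) = 571.5
  B: 0 + 1(632.7) = 632.7
  C: 465.3 (inert)
Total out = 1855 mol/min; y_B = 632.7 / 1855 = 0.3411.

0.341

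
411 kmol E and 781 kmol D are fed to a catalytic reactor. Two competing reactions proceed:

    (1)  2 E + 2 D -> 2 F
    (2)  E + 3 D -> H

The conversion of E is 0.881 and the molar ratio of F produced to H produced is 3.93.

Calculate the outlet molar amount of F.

Conversion of E: E consumed = 0.881 × 411 = 362.1 kmol = 2ξ₁ + 1ξ₂.
Selectivity: 2ξ₁ / (1ξ₂) = 3.93 → ξ₁ = 1.965 ξ₂.
Substitute: (2·1.965 + 1) ξ₂ = 362.1 → ξ₂ = 73.45 kmol, ξ₁ = 144.3 kmol.
Outlet amounts (n = n₀ + Σ ν·ξ):
  E: 411 − 2(144.3) − 1(73.45) = 48.91
  D: 781 − 2(144.3) − 3(73.45) = 272
  F: 0 + 2(144.3) = 288.6
  H: 0 + 1(73.45) = 73.45

289 kmol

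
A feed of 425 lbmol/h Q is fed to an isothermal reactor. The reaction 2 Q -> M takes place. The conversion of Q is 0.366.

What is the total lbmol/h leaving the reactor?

347 lbmol/h

Q reacted = 0.366 × 425 = 155.5 lbmol/h; ν_Q = −2, so ξ = 155.5/2 = 77.77 lbmol/h.
Outlet amounts (n = n₀ + ν ξ):
  Q: 425 − 2(77.77) = 269.5
  M: 0 + 1(77.77) = 77.77
Total out = 269.5 + 77.77 = 347.2 lbmol/h.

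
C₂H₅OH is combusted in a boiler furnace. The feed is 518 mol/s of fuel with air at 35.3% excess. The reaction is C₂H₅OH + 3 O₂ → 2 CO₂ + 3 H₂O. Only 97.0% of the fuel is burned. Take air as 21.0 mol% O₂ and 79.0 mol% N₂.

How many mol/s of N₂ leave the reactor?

Stoichiometric O₂ = 3 × 518 = 1554 mol/s; O₂ fed = 1554 × 1.353 = 2103 mol/s.
N₂ fed = 2103 × 79/21 = 7910 mol/s.
Fuel reacted = 0.97 × 518 → ξ = 502.5 mol/s.
Outlet (n = n₀ + ν ξ):
  C₂H₅OH: 518 − 1(502.5) = 15.54
  O₂: 2103 − 3(502.5) = 595.2
  N₂: 7910 (inert)
  CO₂: 0 + 2(502.5) = 1005
  H₂O: 0 + 3(502.5) = 1507

7910 mol/s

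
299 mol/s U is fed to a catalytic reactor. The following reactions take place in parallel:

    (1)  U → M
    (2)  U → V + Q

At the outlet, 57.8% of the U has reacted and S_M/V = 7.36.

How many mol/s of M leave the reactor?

152 mol/s

Conversion of U: U consumed = 0.578 × 299 = 172.8 mol/s = 1ξ₁ + 1ξ₂.
Selectivity: 1ξ₁ / (1ξ₂) = 7.36 → ξ₁ = 7.36 ξ₂.
Substitute: (1·7.36 + 1) ξ₂ = 172.8 → ξ₂ = 20.67 mol/s, ξ₁ = 152.1 mol/s.
Outlet amounts (n = n₀ + Σ ν·ξ):
  U: 299 − 1(152.1) − 1(20.67) = 126.2
  M: 0 + 1(152.1) = 152.1
  V: 0 + 1(20.67) = 20.67
  Q: 0 + 1(20.67) = 20.67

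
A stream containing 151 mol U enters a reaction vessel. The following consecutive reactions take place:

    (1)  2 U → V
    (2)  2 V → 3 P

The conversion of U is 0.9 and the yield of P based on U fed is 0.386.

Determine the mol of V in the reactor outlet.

Conversion of U: U consumed = 2ξ₁ = 0.9 × 151 → ξ₁ = 67.95 mol.
Yield of P: 3ξ₂ / 151 = 0.386 → ξ₂ = 19.43 mol.
Outlet amounts (n = n₀ + Σ ν·ξ):
  U: 151 − 2(67.95) = 15.1
  V: 0 + 1(67.95) − 2(19.43) = 29.09
  P: 0 + 3(19.43) = 58.29

29.1 mol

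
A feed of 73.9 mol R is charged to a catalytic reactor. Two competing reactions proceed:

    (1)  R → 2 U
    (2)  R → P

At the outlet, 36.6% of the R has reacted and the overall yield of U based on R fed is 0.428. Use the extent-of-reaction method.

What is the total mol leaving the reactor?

Yield of U: 2ξ₁ / 73.9 = 0.428 → ξ₁ = 15.81 mol.
Conversion of R: 1ξ₁ + 1ξ₂ = 0.366 × 73.9 = 27.05 → ξ₂ = 11.23 mol.
Outlet amounts (n = n₀ + Σ ν·ξ):
  R: 73.9 − 1(15.81) − 1(11.23) = 46.85
  U: 0 + 2(15.81) = 31.63
  P: 0 + 1(11.23) = 11.23
Total out = 46.85 + 31.63 + 11.23 = 89.71 mol.

89.7 mol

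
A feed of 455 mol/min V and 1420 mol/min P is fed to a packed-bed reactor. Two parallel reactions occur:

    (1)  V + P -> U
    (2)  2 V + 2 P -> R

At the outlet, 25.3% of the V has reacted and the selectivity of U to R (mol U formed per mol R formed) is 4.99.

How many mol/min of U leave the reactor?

82.2 mol/min

Conversion of V: V consumed = 0.253 × 455 = 115.1 mol/min = 1ξ₁ + 2ξ₂.
Selectivity: 1ξ₁ / (1ξ₂) = 4.99 → ξ₁ = 4.99 ξ₂.
Substitute: (1·4.99 + 2) ξ₂ = 115.1 → ξ₂ = 16.47 mol/min, ξ₁ = 82.18 mol/min.
Outlet amounts (n = n₀ + Σ ν·ξ):
  V: 455 − 1(82.18) − 2(16.47) = 339.9
  P: 1420 − 1(82.18) − 2(16.47) = 1305
  U: 0 + 1(82.18) = 82.18
  R: 0 + 1(16.47) = 16.47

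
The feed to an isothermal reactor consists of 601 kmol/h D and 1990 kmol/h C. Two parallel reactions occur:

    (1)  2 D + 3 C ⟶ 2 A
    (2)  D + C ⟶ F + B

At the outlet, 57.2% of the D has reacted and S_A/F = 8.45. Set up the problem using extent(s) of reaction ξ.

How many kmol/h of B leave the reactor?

Conversion of D: D consumed = 0.572 × 601 = 343.8 kmol/h = 2ξ₁ + 1ξ₂.
Selectivity: 2ξ₁ / (1ξ₂) = 8.45 → ξ₁ = 4.225 ξ₂.
Substitute: (2·4.225 + 1) ξ₂ = 343.8 → ξ₂ = 36.38 kmol/h, ξ₁ = 153.7 kmol/h.
Outlet amounts (n = n₀ + Σ ν·ξ):
  D: 601 − 2(153.7) − 1(36.38) = 257.2
  C: 1990 − 3(153.7) − 1(36.38) = 1493
  A: 0 + 2(153.7) = 307.4
  F: 0 + 1(36.38) = 36.38
  B: 0 + 1(36.38) = 36.38

36.4 kmol/h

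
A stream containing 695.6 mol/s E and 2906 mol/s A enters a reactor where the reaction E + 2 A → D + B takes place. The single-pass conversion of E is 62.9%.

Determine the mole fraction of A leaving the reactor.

E reacted = 0.629 × 695.6 = 437.5 mol/s; ν_E = −1, so ξ = 437.5/1 = 437.5 mol/s.
Outlet amounts (n = n₀ + ν ξ):
  E: 695.6 − 1(437.5) = 258.1
  A: 2906 − 2(437.5) = 2031
  D: 0 + 1(437.5) = 437.5
  B: 0 + 1(437.5) = 437.5
Total out = 3164 mol/s; y_A = 2031 / 3164 = 0.6419.

0.642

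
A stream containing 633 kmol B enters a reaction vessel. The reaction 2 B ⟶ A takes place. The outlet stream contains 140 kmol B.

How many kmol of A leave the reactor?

246 kmol

For B: n = n₀ − 2ξ → 140 = 633 − 2ξ, giving ξ = 246.5 kmol.
Outlet amounts (n = n₀ + ν ξ):
  B: 633 − 2(246.5) = 140
  A: 0 + 1(246.5) = 246.5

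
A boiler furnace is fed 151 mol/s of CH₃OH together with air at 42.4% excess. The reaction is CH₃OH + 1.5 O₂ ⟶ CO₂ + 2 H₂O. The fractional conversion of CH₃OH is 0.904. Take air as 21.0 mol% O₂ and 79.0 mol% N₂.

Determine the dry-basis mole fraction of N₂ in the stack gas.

Stoichiometric O₂ = 1.5 × 151 = 226.5 mol/s; O₂ fed = 226.5 × 1.424 = 322.5 mol/s.
N₂ fed = 322.5 × 79/21 = 1213 mol/s.
Fuel reacted = 0.904 × 151 → ξ = 136.5 mol/s.
Outlet (n = n₀ + ν ξ):
  CH₃OH: 151 − 1(136.5) = 14.5
  O₂: 322.5 − 1.5(136.5) = 117.8
  N₂: 1213 (inert)
  CO₂: 0 + 1(136.5) = 136.5
  H₂O: 0 + 2(136.5) = 273
Dry total = 1482 mol/s; y_N₂ (dry) = 1213 / 1482 = 0.8187.

0.819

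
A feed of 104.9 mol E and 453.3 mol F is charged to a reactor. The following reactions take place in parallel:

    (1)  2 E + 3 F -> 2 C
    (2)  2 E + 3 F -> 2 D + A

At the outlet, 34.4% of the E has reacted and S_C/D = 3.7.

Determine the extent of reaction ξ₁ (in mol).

Conversion of E: E consumed = 0.344 × 104.9 = 36.09 mol = 2ξ₁ + 2ξ₂.
Selectivity: 2ξ₁ / (2ξ₂) = 3.7 → ξ₁ = 3.7 ξ₂.
Substitute: (2·3.7 + 2) ξ₂ = 36.09 → ξ₂ = 3.839 mol, ξ₁ = 14.2 mol.
Outlet amounts (n = n₀ + Σ ν·ξ):
  E: 104.9 − 2(14.2) − 2(3.839) = 68.81
  F: 453.3 − 3(14.2) − 3(3.839) = 399.2
  C: 0 + 2(14.2) = 28.41
  D: 0 + 2(3.839) = 7.678
  A: 0 + 1(3.839) = 3.839

ξ₁ = 14.2 mol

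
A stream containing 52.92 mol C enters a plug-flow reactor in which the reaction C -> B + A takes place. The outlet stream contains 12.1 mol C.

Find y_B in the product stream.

0.435

For C: n = n₀ − 1ξ → 12.1 = 52.92 − 1ξ, giving ξ = 40.82 mol.
Outlet amounts (n = n₀ + ν ξ):
  C: 52.92 − 1(40.82) = 12.1
  B: 0 + 1(40.82) = 40.82
  A: 0 + 1(40.82) = 40.82
Total out = 93.74 mol; y_B = 40.82 / 93.74 = 0.4355.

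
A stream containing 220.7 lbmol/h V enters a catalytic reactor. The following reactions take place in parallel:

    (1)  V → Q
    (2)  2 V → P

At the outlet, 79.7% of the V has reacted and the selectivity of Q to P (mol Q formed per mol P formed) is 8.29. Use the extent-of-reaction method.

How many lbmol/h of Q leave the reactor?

Conversion of V: V consumed = 0.797 × 220.7 = 175.9 lbmol/h = 1ξ₁ + 2ξ₂.
Selectivity: 1ξ₁ / (1ξ₂) = 8.29 → ξ₁ = 8.29 ξ₂.
Substitute: (1·8.29 + 2) ξ₂ = 175.9 → ξ₂ = 17.09 lbmol/h, ξ₁ = 141.7 lbmol/h.
Outlet amounts (n = n₀ + Σ ν·ξ):
  V: 220.7 − 1(141.7) − 2(17.09) = 44.8
  Q: 0 + 1(141.7) = 141.7
  P: 0 + 1(17.09) = 17.09

142 lbmol/h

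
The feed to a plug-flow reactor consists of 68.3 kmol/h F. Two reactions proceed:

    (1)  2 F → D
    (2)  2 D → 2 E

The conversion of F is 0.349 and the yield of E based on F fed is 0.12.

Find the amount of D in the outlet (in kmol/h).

Conversion of F: F consumed = 2ξ₁ = 0.349 × 68.3 → ξ₁ = 11.92 kmol/h.
Yield of E: 2ξ₂ / 68.3 = 0.12 → ξ₂ = 4.098 kmol/h.
Outlet amounts (n = n₀ + Σ ν·ξ):
  F: 68.3 − 2(11.92) = 44.46
  D: 0 + 1(11.92) − 2(4.098) = 3.722
  E: 0 + 2(4.098) = 8.196

3.72 kmol/h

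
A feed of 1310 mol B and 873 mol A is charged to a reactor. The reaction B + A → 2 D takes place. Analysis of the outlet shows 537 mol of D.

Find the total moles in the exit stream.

For D: n = n₀ + 2ξ → 537 = 0 + 2ξ, giving ξ = 268.5 mol.
Outlet amounts (n = n₀ + ν ξ):
  B: 1310 − 1(268.5) = 1042
  A: 873 − 1(268.5) = 604.5
  D: 0 + 2(268.5) = 537
Total out = 1042 + 604.5 + 537 = 2183 mol.

2180 mol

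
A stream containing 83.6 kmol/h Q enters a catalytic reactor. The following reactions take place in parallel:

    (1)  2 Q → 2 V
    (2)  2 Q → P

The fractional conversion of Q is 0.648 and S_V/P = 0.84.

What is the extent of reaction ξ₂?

Conversion of Q: Q consumed = 0.648 × 83.6 = 54.17 kmol/h = 2ξ₁ + 2ξ₂.
Selectivity: 2ξ₁ / (1ξ₂) = 0.84 → ξ₁ = 0.42 ξ₂.
Substitute: (2·0.42 + 2) ξ₂ = 54.17 → ξ₂ = 19.07 kmol/h, ξ₁ = 8.011 kmol/h.
Outlet amounts (n = n₀ + Σ ν·ξ):
  Q: 83.6 − 2(8.011) − 2(19.07) = 29.43
  V: 0 + 2(8.011) = 16.02
  P: 0 + 1(19.07) = 19.07

ξ₂ = 19.1 kmol/h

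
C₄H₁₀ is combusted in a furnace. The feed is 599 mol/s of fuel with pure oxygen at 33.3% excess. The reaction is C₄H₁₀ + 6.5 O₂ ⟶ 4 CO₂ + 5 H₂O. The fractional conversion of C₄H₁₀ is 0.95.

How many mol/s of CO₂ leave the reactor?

Stoichiometric O₂ = 6.5 × 599 = 3894 mol/s; O₂ fed = 3894 × 1.333 = 5190 mol/s.
Fuel reacted = 0.95 × 599 → ξ = 569 mol/s.
Outlet (n = n₀ + ν ξ):
  C₄H₁₀: 599 − 1(569) = 29.95
  O₂: 5190 − 6.5(569) = 1491
  CO₂: 0 + 4(569) = 2276
  H₂O: 0 + 5(569) = 2845

2280 mol/s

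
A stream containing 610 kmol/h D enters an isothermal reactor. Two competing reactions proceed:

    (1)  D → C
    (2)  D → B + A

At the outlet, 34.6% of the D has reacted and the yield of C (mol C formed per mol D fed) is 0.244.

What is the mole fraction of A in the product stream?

Yield of C: 1ξ₁ / 610 = 0.244 → ξ₁ = 148.8 kmol/h.
Conversion of D: 1ξ₁ + 1ξ₂ = 0.346 × 610 = 211.1 → ξ₂ = 62.22 kmol/h.
Outlet amounts (n = n₀ + Σ ν·ξ):
  D: 610 − 1(148.8) − 1(62.22) = 398.9
  C: 0 + 1(148.8) = 148.8
  B: 0 + 1(62.22) = 62.22
  A: 0 + 1(62.22) = 62.22
Total out = 672.2 kmol/h; y_A = 62.22 / 672.2 = 0.09256.

0.0926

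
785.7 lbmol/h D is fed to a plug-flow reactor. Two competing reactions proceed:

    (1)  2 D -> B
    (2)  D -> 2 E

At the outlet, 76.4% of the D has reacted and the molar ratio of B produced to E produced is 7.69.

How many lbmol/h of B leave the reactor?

Conversion of D: D consumed = 0.764 × 785.7 = 600.3 lbmol/h = 2ξ₁ + 1ξ₂.
Selectivity: 1ξ₁ / (2ξ₂) = 7.69 → ξ₁ = 15.38 ξ₂.
Substitute: (2·15.38 + 1) ξ₂ = 600.3 → ξ₂ = 18.9 lbmol/h, ξ₁ = 290.7 lbmol/h.
Outlet amounts (n = n₀ + Σ ν·ξ):
  D: 785.7 − 2(290.7) − 1(18.9) = 185.4
  B: 0 + 1(290.7) = 290.7
  E: 0 + 2(18.9) = 37.8

291 lbmol/h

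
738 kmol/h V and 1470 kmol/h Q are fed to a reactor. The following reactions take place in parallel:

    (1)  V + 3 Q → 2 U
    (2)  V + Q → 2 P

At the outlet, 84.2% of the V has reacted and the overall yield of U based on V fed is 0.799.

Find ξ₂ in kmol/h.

Yield of U: 2ξ₁ / 738 = 0.799 → ξ₁ = 294.8 kmol/h.
Conversion of V: 1ξ₁ + 1ξ₂ = 0.842 × 738 = 621.4 → ξ₂ = 326.6 kmol/h.
Outlet amounts (n = n₀ + Σ ν·ξ):
  V: 738 − 1(294.8) − 1(326.6) = 116.6
  Q: 1470 − 3(294.8) − 1(326.6) = 258.9
  U: 0 + 2(294.8) = 589.7
  P: 0 + 2(326.6) = 653.1

ξ₂ = 327 kmol/h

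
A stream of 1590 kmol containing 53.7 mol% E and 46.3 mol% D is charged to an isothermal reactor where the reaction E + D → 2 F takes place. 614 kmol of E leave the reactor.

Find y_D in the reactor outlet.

For E: n = n₀ − 1ξ → 614 = 853.8 − 1ξ, giving ξ = 239.8 kmol.
Outlet amounts (n = n₀ + ν ξ):
  E: 853.8 − 1(239.8) = 614
  D: 736.2 − 1(239.8) = 496.3
  F: 0 + 2(239.8) = 479.7
Total out = 1590 kmol; y_D = 496.3 / 1590 = 0.3122.

0.312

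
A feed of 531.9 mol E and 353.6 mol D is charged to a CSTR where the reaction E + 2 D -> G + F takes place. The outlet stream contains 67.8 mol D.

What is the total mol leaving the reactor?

For D: n = n₀ − 2ξ → 67.8 = 353.6 − 2ξ, giving ξ = 142.9 mol.
Outlet amounts (n = n₀ + ν ξ):
  E: 531.9 − 1(142.9) = 389
  D: 353.6 − 2(142.9) = 67.8
  G: 0 + 1(142.9) = 142.9
  F: 0 + 1(142.9) = 142.9
Total out = 389 + 67.8 + 142.9 + 142.9 = 742.6 mol.

743 mol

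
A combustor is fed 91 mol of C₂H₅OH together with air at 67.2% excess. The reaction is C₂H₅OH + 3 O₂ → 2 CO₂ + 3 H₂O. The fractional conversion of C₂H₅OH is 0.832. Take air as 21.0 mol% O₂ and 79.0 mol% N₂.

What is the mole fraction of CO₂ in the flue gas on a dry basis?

0.0717

Stoichiometric O₂ = 3 × 91 = 273 mol; O₂ fed = 273 × 1.672 = 456.5 mol.
N₂ fed = 456.5 × 79/21 = 1717 mol.
Fuel reacted = 0.832 × 91 → ξ = 75.71 mol.
Outlet (n = n₀ + ν ξ):
  C₂H₅OH: 91 − 1(75.71) = 15.29
  O₂: 456.5 − 3(75.71) = 229.3
  N₂: 1717 (inert)
  CO₂: 0 + 2(75.71) = 151.4
  H₂O: 0 + 3(75.71) = 227.1
Dry total = 2113 mol; y_CO₂ (dry) = 151.4 / 2113 = 0.07166.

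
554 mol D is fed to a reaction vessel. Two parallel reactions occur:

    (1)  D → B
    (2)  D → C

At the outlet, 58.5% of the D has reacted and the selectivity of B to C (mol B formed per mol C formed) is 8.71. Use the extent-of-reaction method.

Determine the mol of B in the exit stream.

Conversion of D: D consumed = 0.585 × 554 = 324.1 mol = 1ξ₁ + 1ξ₂.
Selectivity: 1ξ₁ / (1ξ₂) = 8.71 → ξ₁ = 8.71 ξ₂.
Substitute: (1·8.71 + 1) ξ₂ = 324.1 → ξ₂ = 33.38 mol, ξ₁ = 290.7 mol.
Outlet amounts (n = n₀ + Σ ν·ξ):
  D: 554 − 1(290.7) − 1(33.38) = 229.9
  B: 0 + 1(290.7) = 290.7
  C: 0 + 1(33.38) = 33.38

291 mol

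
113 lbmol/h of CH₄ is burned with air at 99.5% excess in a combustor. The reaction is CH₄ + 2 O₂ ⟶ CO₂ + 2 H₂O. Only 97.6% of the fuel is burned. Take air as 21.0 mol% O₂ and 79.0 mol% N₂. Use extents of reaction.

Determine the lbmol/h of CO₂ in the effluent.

110 lbmol/h

Stoichiometric O₂ = 2 × 113 = 226 lbmol/h; O₂ fed = 226 × 1.995 = 450.9 lbmol/h.
N₂ fed = 450.9 × 79/21 = 1696 lbmol/h.
Fuel reacted = 0.976 × 113 → ξ = 110.3 lbmol/h.
Outlet (n = n₀ + ν ξ):
  CH₄: 113 − 1(110.3) = 2.712
  O₂: 450.9 − 2(110.3) = 230.3
  N₂: 1696 (inert)
  CO₂: 0 + 1(110.3) = 110.3
  H₂O: 0 + 2(110.3) = 220.6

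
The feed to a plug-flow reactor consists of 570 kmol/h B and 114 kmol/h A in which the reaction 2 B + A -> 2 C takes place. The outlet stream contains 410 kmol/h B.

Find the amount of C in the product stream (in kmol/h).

For B: n = n₀ − 2ξ → 410 = 570 − 2ξ, giving ξ = 80 kmol/h.
Outlet amounts (n = n₀ + ν ξ):
  B: 570 − 2(80) = 410
  A: 114 − 1(80) = 34
  C: 0 + 2(80) = 160

160 kmol/h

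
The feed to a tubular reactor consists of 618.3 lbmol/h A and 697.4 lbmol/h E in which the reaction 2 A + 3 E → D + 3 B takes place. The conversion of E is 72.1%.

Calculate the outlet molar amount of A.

E reacted = 0.721 × 697.4 = 502.8 lbmol/h; ν_E = −3, so ξ = 502.8/3 = 167.6 lbmol/h.
Outlet amounts (n = n₀ + ν ξ):
  A: 618.3 − 2(167.6) = 283.1
  E: 697.4 − 3(167.6) = 194.6
  D: 0 + 1(167.6) = 167.6
  B: 0 + 3(167.6) = 502.8

283 lbmol/h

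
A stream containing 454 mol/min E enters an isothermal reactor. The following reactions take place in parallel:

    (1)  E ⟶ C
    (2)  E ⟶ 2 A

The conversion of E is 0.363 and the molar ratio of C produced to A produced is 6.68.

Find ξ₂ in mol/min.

Conversion of E: E consumed = 0.363 × 454 = 164.8 mol/min = 1ξ₁ + 1ξ₂.
Selectivity: 1ξ₁ / (2ξ₂) = 6.68 → ξ₁ = 13.36 ξ₂.
Substitute: (1·13.36 + 1) ξ₂ = 164.8 → ξ₂ = 11.48 mol/min, ξ₁ = 153.3 mol/min.
Outlet amounts (n = n₀ + Σ ν·ξ):
  E: 454 − 1(153.3) − 1(11.48) = 289.2
  C: 0 + 1(153.3) = 153.3
  A: 0 + 2(11.48) = 22.95

ξ₂ = 11.5 mol/min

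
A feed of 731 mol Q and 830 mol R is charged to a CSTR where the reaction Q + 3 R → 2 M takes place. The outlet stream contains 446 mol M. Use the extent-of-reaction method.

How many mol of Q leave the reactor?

For M: n = n₀ + 2ξ → 446 = 0 + 2ξ, giving ξ = 223 mol.
Outlet amounts (n = n₀ + ν ξ):
  Q: 731 − 1(223) = 508
  R: 830 − 3(223) = 161
  M: 0 + 2(223) = 446

508 mol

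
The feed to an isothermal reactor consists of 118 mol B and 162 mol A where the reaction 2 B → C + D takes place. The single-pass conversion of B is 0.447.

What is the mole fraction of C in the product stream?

B reacted = 0.447 × 118 = 52.75 mol; ν_B = −2, so ξ = 52.75/2 = 26.37 mol.
Outlet amounts (n = n₀ + ν ξ):
  B: 118 − 2(26.37) = 65.25
  C: 0 + 1(26.37) = 26.37
  D: 0 + 1(26.37) = 26.37
  A: 162 (inert)
Total out = 280 mol; y_C = 26.37 / 280 = 0.09419.

0.0942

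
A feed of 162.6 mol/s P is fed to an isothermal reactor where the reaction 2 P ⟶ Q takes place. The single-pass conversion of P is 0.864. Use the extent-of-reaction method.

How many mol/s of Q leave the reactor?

70.2 mol/s

P reacted = 0.864 × 162.6 = 140.5 mol/s; ν_P = −2, so ξ = 140.5/2 = 70.24 mol/s.
Outlet amounts (n = n₀ + ν ξ):
  P: 162.6 − 2(70.24) = 22.11
  Q: 0 + 1(70.24) = 70.24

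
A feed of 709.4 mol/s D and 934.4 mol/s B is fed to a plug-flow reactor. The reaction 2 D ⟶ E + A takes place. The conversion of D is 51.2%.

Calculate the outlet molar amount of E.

D reacted = 0.512 × 709.4 = 363.2 mol/s; ν_D = −2, so ξ = 363.2/2 = 181.6 mol/s.
Outlet amounts (n = n₀ + ν ξ):
  D: 709.4 − 2(181.6) = 346.2
  E: 0 + 1(181.6) = 181.6
  A: 0 + 1(181.6) = 181.6
  B: 934.4 (inert)

182 mol/s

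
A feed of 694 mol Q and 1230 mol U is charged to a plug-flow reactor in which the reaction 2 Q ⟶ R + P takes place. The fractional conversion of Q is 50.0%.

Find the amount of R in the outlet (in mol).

174 mol

Q reacted = 0.5 × 694 = 347 mol; ν_Q = −2, so ξ = 347/2 = 173.5 mol.
Outlet amounts (n = n₀ + ν ξ):
  Q: 694 − 2(173.5) = 347
  R: 0 + 1(173.5) = 173.5
  P: 0 + 1(173.5) = 173.5
  U: 1230 (inert)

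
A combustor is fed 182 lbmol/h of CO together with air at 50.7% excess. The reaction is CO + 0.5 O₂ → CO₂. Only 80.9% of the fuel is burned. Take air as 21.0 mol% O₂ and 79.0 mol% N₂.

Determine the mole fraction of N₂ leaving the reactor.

0.678

Stoichiometric O₂ = 0.5 × 182 = 91 lbmol/h; O₂ fed = 91 × 1.507 = 137.1 lbmol/h.
N₂ fed = 137.1 × 79/21 = 515.9 lbmol/h.
Fuel reacted = 0.809 × 182 → ξ = 147.2 lbmol/h.
Outlet (n = n₀ + ν ξ):
  CO: 182 − 1(147.2) = 34.76
  O₂: 137.1 − 0.5(147.2) = 63.52
  N₂: 515.9 (inert)
  CO₂: 0 + 1(147.2) = 147.2
Total out = 761.4 lbmol/h; y_N₂ = 515.9 / 761.4 = 0.6776.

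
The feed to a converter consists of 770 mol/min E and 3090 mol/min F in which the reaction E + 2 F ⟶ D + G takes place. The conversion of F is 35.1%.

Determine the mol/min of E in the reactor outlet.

F reacted = 0.351 × 3090 = 1085 mol/min; ν_F = −2, so ξ = 1085/2 = 542.3 mol/min.
Outlet amounts (n = n₀ + ν ξ):
  E: 770 − 1(542.3) = 227.7
  F: 3090 − 2(542.3) = 2005
  D: 0 + 1(542.3) = 542.3
  G: 0 + 1(542.3) = 542.3

228 mol/min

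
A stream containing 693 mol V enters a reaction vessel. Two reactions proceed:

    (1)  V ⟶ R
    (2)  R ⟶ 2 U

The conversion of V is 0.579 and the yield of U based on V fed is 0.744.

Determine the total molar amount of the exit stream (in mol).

951 mol

Conversion of V: V consumed = 1ξ₁ = 0.579 × 693 → ξ₁ = 401.2 mol.
Yield of U: 2ξ₂ / 693 = 0.744 → ξ₂ = 257.8 mol.
Outlet amounts (n = n₀ + Σ ν·ξ):
  V: 693 − 1(401.2) = 291.8
  R: 0 + 1(401.2) − 1(257.8) = 143.5
  U: 0 + 2(257.8) = 515.6
Total out = 291.8 + 143.5 + 515.6 = 950.8 mol.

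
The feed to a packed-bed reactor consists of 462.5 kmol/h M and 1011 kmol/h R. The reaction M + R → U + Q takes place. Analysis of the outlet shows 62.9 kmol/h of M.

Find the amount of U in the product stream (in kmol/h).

For M: n = n₀ − 1ξ → 62.9 = 462.5 − 1ξ, giving ξ = 399.6 kmol/h.
Outlet amounts (n = n₀ + ν ξ):
  M: 462.5 − 1(399.6) = 62.9
  R: 1011 − 1(399.6) = 611.4
  U: 0 + 1(399.6) = 399.6
  Q: 0 + 1(399.6) = 399.6

400 kmol/h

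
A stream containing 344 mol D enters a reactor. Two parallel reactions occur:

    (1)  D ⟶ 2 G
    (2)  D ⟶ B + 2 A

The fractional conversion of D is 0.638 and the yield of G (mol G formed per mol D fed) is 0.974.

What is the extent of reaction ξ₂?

ξ₂ = 51.9 mol

Yield of G: 2ξ₁ / 344 = 0.974 → ξ₁ = 167.5 mol.
Conversion of D: 1ξ₁ + 1ξ₂ = 0.638 × 344 = 219.5 → ξ₂ = 51.94 mol.
Outlet amounts (n = n₀ + Σ ν·ξ):
  D: 344 − 1(167.5) − 1(51.94) = 124.5
  G: 0 + 2(167.5) = 335.1
  B: 0 + 1(51.94) = 51.94
  A: 0 + 2(51.94) = 103.9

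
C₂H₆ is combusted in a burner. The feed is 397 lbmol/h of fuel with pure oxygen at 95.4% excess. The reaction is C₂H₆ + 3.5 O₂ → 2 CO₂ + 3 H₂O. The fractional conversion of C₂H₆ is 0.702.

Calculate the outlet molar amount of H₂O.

Stoichiometric O₂ = 3.5 × 397 = 1390 lbmol/h; O₂ fed = 1390 × 1.954 = 2715 lbmol/h.
Fuel reacted = 0.702 × 397 → ξ = 278.7 lbmol/h.
Outlet (n = n₀ + ν ξ):
  C₂H₆: 397 − 1(278.7) = 118.3
  O₂: 2715 − 3.5(278.7) = 1740
  CO₂: 0 + 2(278.7) = 557.4
  H₂O: 0 + 3(278.7) = 836.1

836 lbmol/h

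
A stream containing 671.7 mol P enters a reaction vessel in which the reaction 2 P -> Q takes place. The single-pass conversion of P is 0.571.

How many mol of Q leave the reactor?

P reacted = 0.571 × 671.7 = 383.5 mol; ν_P = −2, so ξ = 383.5/2 = 191.8 mol.
Outlet amounts (n = n₀ + ν ξ):
  P: 671.7 − 2(191.8) = 288.2
  Q: 0 + 1(191.8) = 191.8

192 mol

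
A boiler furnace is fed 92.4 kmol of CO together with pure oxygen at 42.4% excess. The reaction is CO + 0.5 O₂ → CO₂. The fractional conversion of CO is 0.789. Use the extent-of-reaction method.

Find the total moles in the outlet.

122 kmol

Stoichiometric O₂ = 0.5 × 92.4 = 46.2 kmol; O₂ fed = 46.2 × 1.424 = 65.79 kmol.
Fuel reacted = 0.789 × 92.4 → ξ = 72.9 kmol.
Outlet (n = n₀ + ν ξ):
  CO: 92.4 − 1(72.9) = 19.5
  O₂: 65.79 − 0.5(72.9) = 29.34
  CO₂: 0 + 1(72.9) = 72.9
Total out = 19.5 + 29.34 + 72.9 = 121.7 kmol.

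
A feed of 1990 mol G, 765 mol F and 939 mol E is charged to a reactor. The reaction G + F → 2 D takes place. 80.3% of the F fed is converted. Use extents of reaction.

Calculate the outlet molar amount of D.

F reacted = 0.803 × 765 = 614.3 mol; ν_F = −1, so ξ = 614.3/1 = 614.3 mol.
Outlet amounts (n = n₀ + ν ξ):
  G: 1990 − 1(614.3) = 1376
  F: 765 − 1(614.3) = 150.7
  D: 0 + 2(614.3) = 1229
  E: 939 (inert)

1230 mol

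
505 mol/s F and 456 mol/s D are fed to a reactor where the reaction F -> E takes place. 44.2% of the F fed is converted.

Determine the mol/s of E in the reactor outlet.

223 mol/s

F reacted = 0.442 × 505 = 223.2 mol/s; ν_F = −1, so ξ = 223.2/1 = 223.2 mol/s.
Outlet amounts (n = n₀ + ν ξ):
  F: 505 − 1(223.2) = 281.8
  E: 0 + 1(223.2) = 223.2
  D: 456 (inert)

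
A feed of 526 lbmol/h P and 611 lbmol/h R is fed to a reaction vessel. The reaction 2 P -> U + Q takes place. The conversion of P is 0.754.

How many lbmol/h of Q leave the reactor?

P reacted = 0.754 × 526 = 396.6 lbmol/h; ν_P = −2, so ξ = 396.6/2 = 198.3 lbmol/h.
Outlet amounts (n = n₀ + ν ξ):
  P: 526 − 2(198.3) = 129.4
  U: 0 + 1(198.3) = 198.3
  Q: 0 + 1(198.3) = 198.3
  R: 611 (inert)

198 lbmol/h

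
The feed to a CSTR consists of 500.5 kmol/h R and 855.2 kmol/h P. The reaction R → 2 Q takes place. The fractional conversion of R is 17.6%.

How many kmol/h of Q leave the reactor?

R reacted = 0.176 × 500.5 = 88.09 kmol/h; ν_R = −1, so ξ = 88.09/1 = 88.09 kmol/h.
Outlet amounts (n = n₀ + ν ξ):
  R: 500.5 − 1(88.09) = 412.4
  Q: 0 + 2(88.09) = 176.2
  P: 855.2 (inert)

176 kmol/h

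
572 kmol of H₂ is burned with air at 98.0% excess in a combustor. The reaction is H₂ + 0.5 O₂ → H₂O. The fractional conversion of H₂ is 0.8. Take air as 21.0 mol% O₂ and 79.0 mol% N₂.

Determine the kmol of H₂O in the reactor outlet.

458 kmol

Stoichiometric O₂ = 0.5 × 572 = 286 kmol; O₂ fed = 286 × 1.980 = 566.3 kmol.
N₂ fed = 566.3 × 79/21 = 2130 kmol.
Fuel reacted = 0.8 × 572 → ξ = 457.6 kmol.
Outlet (n = n₀ + ν ξ):
  H₂: 572 − 1(457.6) = 114.4
  O₂: 566.3 − 0.5(457.6) = 337.5
  N₂: 2130 (inert)
  H₂O: 0 + 1(457.6) = 457.6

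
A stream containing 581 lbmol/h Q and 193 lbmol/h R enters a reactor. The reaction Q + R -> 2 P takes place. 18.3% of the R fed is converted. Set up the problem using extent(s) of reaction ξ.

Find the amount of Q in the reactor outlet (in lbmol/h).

546 lbmol/h

R reacted = 0.183 × 193 = 35.32 lbmol/h; ν_R = −1, so ξ = 35.32/1 = 35.32 lbmol/h.
Outlet amounts (n = n₀ + ν ξ):
  Q: 581 − 1(35.32) = 545.7
  R: 193 − 1(35.32) = 157.7
  P: 0 + 2(35.32) = 70.64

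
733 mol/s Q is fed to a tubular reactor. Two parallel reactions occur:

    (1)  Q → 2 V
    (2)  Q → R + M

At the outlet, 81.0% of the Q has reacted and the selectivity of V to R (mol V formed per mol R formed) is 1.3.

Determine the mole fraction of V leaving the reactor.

Conversion of Q: Q consumed = 0.81 × 733 = 593.7 mol/s = 1ξ₁ + 1ξ₂.
Selectivity: 2ξ₁ / (1ξ₂) = 1.3 → ξ₁ = 0.65 ξ₂.
Substitute: (1·0.65 + 1) ξ₂ = 593.7 → ξ₂ = 359.8 mol/s, ξ₁ = 233.9 mol/s.
Outlet amounts (n = n₀ + Σ ν·ξ):
  Q: 733 − 1(233.9) − 1(359.8) = 139.3
  V: 0 + 2(233.9) = 467.8
  R: 0 + 1(359.8) = 359.8
  M: 0 + 1(359.8) = 359.8
Total out = 1327 mol/s; y_V = 467.8 / 1327 = 0.3526.

0.353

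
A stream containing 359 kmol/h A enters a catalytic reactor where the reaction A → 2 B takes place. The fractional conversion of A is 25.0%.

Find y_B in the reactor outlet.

0.4

A reacted = 0.25 × 359 = 89.75 kmol/h; ν_A = −1, so ξ = 89.75/1 = 89.75 kmol/h.
Outlet amounts (n = n₀ + ν ξ):
  A: 359 − 1(89.75) = 269.2
  B: 0 + 2(89.75) = 179.5
Total out = 448.8 kmol/h; y_B = 179.5 / 448.8 = 0.4.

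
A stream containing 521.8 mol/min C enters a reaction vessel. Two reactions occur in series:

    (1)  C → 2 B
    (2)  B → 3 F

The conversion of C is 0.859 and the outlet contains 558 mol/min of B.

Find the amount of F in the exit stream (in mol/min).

Conversion of C: C consumed = 1ξ₁ = 0.859 × 521.8 → ξ₁ = 448.2 mol/min.
B balance: n_B = 0 + 2ξ₁ − 1ξ₂ = 558 → ξ₂ = (2·448.2 − 558)/1 = 338.5 mol/min.
Outlet amounts (n = n₀ + Σ ν·ξ):
  C: 521.8 − 1(448.2) = 73.57
  B: 0 + 2(448.2) − 1(338.5) = 558
  F: 0 + 3(338.5) = 1015

1020 mol/min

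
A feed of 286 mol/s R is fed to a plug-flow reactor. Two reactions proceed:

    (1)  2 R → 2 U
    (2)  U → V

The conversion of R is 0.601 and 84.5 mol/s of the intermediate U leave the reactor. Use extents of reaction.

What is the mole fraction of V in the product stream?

Conversion of R: R consumed = 2ξ₁ = 0.601 × 286 → ξ₁ = 85.94 mol/s.
U balance: n_U = 0 + 2ξ₁ − 1ξ₂ = 84.5 → ξ₂ = (2·85.94 − 84.5)/1 = 87.39 mol/s.
Outlet amounts (n = n₀ + Σ ν·ξ):
  R: 286 − 2(85.94) = 114.1
  U: 0 + 2(85.94) − 1(87.39) = 84.5
  V: 0 + 1(87.39) = 87.39
Total out = 286 mol/s; y_V = 87.39 / 286 = 0.3055.

0.306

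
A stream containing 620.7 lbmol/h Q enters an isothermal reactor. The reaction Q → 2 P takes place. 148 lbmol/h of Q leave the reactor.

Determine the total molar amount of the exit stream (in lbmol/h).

1090 lbmol/h

For Q: n = n₀ − 1ξ → 148 = 620.7 − 1ξ, giving ξ = 472.7 lbmol/h.
Outlet amounts (n = n₀ + ν ξ):
  Q: 620.7 − 1(472.7) = 148
  P: 0 + 2(472.7) = 945.4
Total out = 148 + 945.4 = 1093 lbmol/h.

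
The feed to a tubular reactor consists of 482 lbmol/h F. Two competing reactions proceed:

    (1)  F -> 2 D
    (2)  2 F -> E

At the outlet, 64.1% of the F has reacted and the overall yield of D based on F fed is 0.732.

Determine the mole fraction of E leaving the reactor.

0.112

Yield of D: 2ξ₁ / 482 = 0.732 → ξ₁ = 176.4 lbmol/h.
Conversion of F: 1ξ₁ + 2ξ₂ = 0.641 × 482 = 309 → ξ₂ = 66.27 lbmol/h.
Outlet amounts (n = n₀ + Σ ν·ξ):
  F: 482 − 1(176.4) − 2(66.27) = 173
  D: 0 + 2(176.4) = 352.8
  E: 0 + 1(66.27) = 66.27
Total out = 592.1 lbmol/h; y_E = 66.27 / 592.1 = 0.1119.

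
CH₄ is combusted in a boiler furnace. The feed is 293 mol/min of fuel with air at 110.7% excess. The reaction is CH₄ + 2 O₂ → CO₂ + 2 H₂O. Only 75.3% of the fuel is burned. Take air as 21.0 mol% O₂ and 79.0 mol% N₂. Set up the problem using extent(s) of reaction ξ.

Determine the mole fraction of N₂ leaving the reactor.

0.752

Stoichiometric O₂ = 2 × 293 = 586 mol/min; O₂ fed = 586 × 2.107 = 1235 mol/min.
N₂ fed = 1235 × 79/21 = 4645 mol/min.
Fuel reacted = 0.753 × 293 → ξ = 220.6 mol/min.
Outlet (n = n₀ + ν ξ):
  CH₄: 293 − 1(220.6) = 72.37
  O₂: 1235 − 2(220.6) = 793.4
  N₂: 4645 (inert)
  CO₂: 0 + 1(220.6) = 220.6
  H₂O: 0 + 2(220.6) = 441.3
Total out = 6173 mol/min; y_N₂ = 4645 / 6173 = 0.7525.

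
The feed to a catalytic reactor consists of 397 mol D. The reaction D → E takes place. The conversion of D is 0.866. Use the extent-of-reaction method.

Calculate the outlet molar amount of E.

D reacted = 0.866 × 397 = 343.8 mol; ν_D = −1, so ξ = 343.8/1 = 343.8 mol.
Outlet amounts (n = n₀ + ν ξ):
  D: 397 − 1(343.8) = 53.2
  E: 0 + 1(343.8) = 343.8

344 mol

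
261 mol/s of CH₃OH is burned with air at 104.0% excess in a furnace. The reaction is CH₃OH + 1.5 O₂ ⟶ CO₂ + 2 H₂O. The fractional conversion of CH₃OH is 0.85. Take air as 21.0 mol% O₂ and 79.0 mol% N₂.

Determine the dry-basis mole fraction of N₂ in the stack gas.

Stoichiometric O₂ = 1.5 × 261 = 391.5 mol/s; O₂ fed = 391.5 × 2.040 = 798.7 mol/s.
N₂ fed = 798.7 × 79/21 = 3004 mol/s.
Fuel reacted = 0.85 × 261 → ξ = 221.8 mol/s.
Outlet (n = n₀ + ν ξ):
  CH₃OH: 261 − 1(221.8) = 39.15
  O₂: 798.7 − 1.5(221.8) = 465.9
  N₂: 3004 (inert)
  CO₂: 0 + 1(221.8) = 221.8
  H₂O: 0 + 2(221.8) = 443.7
Dry total = 3731 mol/s; y_N₂ (dry) = 3004 / 3731 = 0.8052.

0.805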